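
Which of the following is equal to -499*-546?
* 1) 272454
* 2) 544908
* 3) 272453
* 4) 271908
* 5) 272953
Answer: 1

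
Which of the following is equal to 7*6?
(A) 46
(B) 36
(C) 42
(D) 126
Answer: C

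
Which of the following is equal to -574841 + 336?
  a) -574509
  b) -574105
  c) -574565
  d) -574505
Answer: d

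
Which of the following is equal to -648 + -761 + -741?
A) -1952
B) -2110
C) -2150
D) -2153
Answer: C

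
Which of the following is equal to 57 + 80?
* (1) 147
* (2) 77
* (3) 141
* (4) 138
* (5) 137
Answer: 5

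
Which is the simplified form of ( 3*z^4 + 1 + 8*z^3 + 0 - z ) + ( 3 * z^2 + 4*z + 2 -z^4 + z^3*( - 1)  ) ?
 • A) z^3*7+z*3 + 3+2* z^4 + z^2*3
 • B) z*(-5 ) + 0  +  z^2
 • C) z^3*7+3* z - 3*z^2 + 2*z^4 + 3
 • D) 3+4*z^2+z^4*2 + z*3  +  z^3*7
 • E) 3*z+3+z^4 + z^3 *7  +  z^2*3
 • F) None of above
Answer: A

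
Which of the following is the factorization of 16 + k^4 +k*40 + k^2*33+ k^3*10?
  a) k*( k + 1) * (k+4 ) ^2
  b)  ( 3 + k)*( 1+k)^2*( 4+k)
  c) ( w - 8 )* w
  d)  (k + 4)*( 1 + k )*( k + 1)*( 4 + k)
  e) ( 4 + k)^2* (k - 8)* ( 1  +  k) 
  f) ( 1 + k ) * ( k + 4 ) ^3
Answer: d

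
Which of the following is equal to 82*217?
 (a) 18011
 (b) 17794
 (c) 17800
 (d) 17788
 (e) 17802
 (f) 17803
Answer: b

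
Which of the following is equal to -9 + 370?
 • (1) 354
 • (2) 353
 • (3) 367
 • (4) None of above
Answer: 4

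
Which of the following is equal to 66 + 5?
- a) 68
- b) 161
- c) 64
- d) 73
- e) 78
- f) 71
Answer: f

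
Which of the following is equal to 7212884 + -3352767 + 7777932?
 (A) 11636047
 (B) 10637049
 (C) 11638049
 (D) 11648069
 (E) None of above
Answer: C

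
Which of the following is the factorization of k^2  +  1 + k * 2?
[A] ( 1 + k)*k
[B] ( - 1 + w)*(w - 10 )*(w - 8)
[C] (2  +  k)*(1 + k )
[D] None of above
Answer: D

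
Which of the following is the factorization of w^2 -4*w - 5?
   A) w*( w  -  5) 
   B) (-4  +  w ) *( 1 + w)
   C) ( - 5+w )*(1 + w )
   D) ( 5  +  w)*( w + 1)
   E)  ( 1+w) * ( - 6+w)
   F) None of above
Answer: C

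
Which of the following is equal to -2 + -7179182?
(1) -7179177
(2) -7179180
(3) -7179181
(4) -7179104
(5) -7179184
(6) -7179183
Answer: 5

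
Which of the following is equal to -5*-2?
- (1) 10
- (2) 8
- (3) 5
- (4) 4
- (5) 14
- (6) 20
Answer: 1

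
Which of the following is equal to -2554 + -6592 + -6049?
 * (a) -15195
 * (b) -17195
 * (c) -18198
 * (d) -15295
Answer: a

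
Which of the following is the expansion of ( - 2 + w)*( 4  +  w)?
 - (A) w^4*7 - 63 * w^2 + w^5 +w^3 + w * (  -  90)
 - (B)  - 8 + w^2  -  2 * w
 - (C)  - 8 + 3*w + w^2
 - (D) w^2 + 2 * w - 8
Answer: D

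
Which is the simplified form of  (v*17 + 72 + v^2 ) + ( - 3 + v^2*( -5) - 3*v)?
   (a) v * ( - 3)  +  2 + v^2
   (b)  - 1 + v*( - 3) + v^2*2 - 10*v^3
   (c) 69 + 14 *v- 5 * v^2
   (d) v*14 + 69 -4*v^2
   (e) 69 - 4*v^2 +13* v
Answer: d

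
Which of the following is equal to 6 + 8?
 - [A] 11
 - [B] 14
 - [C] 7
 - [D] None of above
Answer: B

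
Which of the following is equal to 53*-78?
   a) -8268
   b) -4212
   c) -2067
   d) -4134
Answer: d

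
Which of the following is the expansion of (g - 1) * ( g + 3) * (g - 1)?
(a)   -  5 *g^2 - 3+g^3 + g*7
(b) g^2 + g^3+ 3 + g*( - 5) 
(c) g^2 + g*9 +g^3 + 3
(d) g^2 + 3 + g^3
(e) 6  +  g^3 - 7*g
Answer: b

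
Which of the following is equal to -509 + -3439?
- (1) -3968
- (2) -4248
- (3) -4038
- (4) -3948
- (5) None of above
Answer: 4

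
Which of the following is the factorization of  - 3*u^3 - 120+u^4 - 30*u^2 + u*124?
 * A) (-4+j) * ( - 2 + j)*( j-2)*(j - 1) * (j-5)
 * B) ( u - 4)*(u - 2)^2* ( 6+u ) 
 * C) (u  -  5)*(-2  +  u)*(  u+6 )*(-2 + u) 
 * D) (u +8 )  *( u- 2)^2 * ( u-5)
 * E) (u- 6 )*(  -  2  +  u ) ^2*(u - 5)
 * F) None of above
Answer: C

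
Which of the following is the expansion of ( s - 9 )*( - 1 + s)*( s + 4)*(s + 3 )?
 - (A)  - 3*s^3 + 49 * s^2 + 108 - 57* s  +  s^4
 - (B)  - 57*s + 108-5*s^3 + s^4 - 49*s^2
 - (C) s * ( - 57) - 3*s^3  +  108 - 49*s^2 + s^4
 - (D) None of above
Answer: C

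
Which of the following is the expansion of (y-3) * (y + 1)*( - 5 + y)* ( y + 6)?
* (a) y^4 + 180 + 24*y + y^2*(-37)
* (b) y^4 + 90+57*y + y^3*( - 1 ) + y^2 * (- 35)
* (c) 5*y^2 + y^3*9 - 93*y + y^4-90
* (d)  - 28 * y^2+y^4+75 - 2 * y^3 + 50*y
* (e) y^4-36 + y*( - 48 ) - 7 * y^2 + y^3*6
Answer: b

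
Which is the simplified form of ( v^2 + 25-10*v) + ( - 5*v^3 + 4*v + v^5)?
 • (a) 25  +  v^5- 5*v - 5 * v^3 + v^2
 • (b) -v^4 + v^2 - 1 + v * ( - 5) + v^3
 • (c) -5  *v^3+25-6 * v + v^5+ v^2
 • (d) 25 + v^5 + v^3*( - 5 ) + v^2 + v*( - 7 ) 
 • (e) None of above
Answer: c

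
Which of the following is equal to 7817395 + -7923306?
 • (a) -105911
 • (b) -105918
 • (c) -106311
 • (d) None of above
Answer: a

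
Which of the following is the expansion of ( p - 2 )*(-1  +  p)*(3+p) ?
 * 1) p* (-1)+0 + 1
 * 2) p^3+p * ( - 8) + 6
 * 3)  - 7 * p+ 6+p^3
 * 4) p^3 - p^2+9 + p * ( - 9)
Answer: 3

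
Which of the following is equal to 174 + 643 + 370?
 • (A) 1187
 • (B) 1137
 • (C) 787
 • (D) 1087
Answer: A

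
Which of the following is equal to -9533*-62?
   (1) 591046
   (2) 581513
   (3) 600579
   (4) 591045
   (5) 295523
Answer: 1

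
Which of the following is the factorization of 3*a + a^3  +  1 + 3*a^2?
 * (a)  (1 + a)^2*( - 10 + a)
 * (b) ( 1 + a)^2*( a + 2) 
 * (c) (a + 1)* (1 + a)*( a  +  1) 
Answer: c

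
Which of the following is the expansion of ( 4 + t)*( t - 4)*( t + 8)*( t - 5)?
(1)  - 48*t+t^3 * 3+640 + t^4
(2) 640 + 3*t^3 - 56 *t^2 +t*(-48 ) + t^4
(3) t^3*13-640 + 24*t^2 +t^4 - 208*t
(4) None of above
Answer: 2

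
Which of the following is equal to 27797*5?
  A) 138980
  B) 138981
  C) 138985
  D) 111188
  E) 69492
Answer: C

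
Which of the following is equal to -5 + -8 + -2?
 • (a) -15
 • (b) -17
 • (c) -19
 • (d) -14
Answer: a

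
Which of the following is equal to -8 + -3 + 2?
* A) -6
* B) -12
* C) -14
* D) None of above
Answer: D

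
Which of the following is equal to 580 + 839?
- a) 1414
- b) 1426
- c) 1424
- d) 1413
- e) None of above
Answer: e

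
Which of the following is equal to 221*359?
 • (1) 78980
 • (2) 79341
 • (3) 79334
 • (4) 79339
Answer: 4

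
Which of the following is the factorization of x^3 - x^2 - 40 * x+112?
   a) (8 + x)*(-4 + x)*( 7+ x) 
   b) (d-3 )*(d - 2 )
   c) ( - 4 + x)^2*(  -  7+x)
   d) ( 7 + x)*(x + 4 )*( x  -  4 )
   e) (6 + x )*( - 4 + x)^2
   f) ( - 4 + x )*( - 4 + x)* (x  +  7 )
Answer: f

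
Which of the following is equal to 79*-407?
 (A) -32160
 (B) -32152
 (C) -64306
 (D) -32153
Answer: D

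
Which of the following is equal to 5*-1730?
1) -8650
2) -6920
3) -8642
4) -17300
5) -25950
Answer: 1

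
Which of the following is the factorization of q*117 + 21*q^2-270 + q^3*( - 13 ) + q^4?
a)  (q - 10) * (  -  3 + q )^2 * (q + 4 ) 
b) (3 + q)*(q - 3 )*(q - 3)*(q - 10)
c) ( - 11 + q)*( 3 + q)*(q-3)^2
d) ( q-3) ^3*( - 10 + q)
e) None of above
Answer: b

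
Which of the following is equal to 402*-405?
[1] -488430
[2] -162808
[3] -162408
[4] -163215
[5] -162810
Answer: 5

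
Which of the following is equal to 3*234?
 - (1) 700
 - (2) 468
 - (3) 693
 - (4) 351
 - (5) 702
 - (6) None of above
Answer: 5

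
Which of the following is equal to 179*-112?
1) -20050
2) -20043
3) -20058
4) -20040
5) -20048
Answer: 5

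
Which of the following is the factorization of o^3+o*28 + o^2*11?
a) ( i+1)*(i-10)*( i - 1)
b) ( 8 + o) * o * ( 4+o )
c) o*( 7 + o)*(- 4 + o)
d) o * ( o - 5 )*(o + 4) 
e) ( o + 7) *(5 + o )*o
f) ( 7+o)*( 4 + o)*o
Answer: f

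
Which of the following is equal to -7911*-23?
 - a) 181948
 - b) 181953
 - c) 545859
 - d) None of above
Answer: b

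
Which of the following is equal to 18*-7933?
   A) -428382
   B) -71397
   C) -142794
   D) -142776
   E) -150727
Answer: C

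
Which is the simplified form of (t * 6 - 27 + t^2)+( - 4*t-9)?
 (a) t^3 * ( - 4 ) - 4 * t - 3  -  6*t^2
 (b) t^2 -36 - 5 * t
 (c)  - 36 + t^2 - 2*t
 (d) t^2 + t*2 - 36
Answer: d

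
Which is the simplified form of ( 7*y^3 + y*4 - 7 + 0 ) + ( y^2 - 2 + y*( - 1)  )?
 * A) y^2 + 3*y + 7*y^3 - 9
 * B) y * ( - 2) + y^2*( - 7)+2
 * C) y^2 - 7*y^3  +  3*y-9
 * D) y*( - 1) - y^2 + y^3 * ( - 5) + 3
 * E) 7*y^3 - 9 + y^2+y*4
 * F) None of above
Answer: A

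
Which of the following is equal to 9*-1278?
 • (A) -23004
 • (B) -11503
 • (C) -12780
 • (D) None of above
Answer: D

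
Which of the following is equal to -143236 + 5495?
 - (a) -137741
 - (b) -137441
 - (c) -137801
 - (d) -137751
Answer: a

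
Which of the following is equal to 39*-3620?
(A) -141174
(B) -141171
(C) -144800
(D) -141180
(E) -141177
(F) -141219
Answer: D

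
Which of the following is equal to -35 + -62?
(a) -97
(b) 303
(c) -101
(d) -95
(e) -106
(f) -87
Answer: a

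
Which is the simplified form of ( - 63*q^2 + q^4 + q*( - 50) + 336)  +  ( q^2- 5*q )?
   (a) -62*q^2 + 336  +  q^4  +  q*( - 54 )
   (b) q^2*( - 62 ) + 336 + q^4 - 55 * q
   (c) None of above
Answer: b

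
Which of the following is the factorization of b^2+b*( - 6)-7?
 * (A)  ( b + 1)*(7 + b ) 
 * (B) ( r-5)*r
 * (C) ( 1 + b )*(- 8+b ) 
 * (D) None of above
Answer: D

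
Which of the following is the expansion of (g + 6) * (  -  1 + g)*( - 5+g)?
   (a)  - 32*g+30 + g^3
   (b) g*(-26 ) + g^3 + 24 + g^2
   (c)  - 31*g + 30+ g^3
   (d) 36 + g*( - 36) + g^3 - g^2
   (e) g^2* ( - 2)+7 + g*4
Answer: c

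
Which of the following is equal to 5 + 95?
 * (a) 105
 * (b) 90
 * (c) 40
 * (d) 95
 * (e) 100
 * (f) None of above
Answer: e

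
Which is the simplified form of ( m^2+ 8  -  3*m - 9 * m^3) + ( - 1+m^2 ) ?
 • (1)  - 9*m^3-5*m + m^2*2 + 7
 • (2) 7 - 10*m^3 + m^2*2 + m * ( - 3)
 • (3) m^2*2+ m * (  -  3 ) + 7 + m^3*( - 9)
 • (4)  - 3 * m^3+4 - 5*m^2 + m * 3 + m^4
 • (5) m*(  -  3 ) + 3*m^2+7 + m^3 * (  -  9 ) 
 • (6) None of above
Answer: 3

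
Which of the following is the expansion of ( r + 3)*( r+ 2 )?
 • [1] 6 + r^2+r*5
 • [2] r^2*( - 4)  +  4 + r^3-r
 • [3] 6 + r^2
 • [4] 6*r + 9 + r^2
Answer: 1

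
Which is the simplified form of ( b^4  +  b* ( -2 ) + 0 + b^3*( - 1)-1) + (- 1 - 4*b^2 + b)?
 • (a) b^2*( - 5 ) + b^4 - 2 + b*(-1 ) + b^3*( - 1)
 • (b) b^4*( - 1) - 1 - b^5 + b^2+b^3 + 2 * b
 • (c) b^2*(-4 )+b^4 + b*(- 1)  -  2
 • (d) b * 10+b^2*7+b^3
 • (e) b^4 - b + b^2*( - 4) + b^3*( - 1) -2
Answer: e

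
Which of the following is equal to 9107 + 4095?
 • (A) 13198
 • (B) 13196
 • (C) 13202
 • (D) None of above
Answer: C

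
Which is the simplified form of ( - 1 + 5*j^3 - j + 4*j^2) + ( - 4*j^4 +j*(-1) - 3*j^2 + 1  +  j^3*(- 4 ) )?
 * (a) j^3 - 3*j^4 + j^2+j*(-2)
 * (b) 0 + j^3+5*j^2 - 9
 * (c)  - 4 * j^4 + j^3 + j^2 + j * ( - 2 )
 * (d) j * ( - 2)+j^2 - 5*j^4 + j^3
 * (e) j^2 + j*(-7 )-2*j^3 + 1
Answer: c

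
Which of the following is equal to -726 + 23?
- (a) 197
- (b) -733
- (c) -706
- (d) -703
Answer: d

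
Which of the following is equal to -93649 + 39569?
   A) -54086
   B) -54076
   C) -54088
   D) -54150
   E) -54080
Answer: E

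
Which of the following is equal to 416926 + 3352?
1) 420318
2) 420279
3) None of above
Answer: 3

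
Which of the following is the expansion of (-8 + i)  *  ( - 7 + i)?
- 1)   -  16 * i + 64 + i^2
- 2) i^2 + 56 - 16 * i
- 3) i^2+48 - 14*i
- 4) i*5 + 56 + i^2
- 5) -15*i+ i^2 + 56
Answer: 5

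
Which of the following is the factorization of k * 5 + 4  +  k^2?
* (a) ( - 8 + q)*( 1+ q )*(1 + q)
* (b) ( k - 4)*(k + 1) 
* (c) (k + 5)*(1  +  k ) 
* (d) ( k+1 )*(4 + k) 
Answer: d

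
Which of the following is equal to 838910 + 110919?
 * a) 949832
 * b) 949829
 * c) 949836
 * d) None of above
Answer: b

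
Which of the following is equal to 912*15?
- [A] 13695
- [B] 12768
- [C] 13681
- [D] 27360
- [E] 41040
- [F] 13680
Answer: F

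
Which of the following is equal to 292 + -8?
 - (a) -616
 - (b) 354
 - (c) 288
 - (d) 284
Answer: d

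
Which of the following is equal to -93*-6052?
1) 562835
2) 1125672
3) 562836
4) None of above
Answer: 3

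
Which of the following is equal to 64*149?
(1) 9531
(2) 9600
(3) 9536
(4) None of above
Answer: 3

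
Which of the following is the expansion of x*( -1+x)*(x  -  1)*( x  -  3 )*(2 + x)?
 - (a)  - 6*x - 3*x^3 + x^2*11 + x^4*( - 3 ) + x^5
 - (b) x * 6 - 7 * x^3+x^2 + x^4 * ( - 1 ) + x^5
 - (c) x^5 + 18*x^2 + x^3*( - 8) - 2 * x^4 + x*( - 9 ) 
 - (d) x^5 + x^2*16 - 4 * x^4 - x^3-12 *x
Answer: a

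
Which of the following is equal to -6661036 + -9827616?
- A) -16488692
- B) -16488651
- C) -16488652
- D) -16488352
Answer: C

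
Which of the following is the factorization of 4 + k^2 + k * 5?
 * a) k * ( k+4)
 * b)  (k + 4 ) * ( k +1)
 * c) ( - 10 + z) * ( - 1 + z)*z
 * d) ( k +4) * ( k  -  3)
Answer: b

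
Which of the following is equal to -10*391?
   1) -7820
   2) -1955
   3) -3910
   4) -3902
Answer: 3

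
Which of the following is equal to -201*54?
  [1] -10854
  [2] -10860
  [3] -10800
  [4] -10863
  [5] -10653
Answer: 1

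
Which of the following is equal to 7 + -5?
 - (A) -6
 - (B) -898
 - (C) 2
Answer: C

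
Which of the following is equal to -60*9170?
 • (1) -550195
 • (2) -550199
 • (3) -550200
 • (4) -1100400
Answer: 3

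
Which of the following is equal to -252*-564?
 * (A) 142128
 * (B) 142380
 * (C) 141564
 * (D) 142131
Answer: A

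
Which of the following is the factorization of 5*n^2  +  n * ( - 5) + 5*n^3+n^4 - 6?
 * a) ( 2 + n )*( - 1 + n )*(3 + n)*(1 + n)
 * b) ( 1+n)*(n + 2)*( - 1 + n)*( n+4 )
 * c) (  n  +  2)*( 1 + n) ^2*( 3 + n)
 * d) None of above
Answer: a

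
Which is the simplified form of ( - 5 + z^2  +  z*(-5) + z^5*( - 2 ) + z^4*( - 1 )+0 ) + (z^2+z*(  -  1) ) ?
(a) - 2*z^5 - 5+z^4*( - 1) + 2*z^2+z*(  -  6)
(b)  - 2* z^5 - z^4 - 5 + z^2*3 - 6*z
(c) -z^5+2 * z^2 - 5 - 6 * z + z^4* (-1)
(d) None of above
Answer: a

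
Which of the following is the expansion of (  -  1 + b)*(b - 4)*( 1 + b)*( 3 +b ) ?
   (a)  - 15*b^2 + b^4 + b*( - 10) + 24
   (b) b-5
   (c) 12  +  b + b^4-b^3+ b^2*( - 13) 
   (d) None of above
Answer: c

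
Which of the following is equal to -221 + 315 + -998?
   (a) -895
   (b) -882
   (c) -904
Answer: c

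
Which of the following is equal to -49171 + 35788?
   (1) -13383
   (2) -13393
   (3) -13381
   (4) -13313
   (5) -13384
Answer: 1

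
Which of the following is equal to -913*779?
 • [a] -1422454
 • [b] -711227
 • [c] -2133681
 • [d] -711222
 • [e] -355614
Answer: b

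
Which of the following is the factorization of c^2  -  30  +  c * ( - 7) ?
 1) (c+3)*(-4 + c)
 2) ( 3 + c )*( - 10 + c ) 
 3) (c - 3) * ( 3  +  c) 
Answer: 2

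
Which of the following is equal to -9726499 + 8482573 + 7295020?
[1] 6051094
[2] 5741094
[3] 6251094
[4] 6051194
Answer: 1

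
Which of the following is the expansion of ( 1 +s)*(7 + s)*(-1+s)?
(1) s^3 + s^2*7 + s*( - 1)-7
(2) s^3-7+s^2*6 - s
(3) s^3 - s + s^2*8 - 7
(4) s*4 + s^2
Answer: 1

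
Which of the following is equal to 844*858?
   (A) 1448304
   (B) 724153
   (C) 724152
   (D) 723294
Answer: C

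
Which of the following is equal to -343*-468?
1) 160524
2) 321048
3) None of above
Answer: 1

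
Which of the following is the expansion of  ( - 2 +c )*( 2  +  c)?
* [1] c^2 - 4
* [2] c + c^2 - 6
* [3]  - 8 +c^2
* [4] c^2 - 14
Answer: 1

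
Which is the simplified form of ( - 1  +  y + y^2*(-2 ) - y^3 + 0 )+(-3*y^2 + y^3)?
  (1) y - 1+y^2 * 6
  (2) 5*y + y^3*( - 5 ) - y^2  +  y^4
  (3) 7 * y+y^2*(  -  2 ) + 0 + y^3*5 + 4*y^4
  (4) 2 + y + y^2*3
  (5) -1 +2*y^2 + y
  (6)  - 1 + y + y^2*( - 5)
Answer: 6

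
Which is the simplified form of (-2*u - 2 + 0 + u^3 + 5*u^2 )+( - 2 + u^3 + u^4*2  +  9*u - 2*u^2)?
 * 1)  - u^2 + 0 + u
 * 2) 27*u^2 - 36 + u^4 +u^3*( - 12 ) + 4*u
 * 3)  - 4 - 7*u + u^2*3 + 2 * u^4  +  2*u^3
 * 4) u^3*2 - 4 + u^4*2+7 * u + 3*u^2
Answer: 4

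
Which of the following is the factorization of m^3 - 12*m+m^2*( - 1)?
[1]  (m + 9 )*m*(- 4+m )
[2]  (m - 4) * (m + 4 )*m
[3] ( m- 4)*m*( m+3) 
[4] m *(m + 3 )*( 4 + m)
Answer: 3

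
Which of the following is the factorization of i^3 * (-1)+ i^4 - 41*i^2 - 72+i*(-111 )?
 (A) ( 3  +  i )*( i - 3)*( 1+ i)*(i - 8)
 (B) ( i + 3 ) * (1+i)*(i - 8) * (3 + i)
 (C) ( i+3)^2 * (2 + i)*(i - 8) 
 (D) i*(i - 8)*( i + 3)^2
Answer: B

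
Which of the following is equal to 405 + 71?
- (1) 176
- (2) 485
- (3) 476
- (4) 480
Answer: 3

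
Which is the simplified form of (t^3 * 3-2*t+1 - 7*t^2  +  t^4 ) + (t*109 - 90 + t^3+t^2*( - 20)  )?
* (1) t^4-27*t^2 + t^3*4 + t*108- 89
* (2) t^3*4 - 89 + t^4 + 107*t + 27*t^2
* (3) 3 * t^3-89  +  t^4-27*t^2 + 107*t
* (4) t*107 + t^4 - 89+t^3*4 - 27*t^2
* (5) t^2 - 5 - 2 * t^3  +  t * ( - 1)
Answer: 4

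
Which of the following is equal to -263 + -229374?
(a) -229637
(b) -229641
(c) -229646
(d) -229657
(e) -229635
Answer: a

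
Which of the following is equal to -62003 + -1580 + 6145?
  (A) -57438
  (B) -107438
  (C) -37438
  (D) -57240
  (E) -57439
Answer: A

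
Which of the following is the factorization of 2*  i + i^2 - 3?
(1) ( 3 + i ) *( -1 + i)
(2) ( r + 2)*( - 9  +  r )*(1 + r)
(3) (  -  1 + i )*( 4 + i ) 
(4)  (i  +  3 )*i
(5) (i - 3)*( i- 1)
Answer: 1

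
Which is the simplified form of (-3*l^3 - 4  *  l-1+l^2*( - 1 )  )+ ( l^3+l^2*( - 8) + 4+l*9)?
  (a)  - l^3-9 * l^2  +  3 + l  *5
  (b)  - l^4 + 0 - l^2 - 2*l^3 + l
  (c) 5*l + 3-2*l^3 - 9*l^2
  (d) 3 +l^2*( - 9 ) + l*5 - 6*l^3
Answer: c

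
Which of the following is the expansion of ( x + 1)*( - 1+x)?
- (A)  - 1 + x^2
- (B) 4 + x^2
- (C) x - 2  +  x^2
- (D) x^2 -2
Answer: A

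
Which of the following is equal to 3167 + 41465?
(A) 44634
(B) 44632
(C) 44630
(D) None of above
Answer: B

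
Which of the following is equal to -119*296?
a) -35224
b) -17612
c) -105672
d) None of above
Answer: a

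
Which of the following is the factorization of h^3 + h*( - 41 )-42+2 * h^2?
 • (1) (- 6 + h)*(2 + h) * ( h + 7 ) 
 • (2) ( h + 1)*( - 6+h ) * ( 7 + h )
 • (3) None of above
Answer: 2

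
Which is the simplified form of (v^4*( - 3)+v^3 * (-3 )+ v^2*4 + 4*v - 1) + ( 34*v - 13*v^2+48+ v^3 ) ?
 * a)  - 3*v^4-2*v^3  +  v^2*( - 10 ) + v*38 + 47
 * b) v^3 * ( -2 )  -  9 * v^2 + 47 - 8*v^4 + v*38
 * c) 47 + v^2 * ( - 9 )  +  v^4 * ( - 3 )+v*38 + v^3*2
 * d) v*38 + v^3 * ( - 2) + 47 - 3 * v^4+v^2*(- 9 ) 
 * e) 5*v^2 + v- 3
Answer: d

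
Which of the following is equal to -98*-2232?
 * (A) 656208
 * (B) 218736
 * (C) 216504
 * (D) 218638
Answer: B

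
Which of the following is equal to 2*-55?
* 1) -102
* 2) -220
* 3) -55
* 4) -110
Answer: 4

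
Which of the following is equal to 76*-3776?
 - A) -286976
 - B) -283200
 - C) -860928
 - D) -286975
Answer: A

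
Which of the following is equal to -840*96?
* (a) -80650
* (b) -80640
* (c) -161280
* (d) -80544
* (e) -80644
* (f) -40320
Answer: b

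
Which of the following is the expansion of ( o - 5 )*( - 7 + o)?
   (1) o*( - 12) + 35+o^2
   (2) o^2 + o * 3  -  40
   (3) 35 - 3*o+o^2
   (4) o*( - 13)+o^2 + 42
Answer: 1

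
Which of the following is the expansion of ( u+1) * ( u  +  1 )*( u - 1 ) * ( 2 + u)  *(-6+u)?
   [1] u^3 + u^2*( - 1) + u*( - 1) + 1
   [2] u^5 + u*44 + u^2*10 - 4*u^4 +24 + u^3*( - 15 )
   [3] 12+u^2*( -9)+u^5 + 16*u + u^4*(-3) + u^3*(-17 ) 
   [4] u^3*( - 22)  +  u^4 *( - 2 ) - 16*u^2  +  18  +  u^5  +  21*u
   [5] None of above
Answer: 3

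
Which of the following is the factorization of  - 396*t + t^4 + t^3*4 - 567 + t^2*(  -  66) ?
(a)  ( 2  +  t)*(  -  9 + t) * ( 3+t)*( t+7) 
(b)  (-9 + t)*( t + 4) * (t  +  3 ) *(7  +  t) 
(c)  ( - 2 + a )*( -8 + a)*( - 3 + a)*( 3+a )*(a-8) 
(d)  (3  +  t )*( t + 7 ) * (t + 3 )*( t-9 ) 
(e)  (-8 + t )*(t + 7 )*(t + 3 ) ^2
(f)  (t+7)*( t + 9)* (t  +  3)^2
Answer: d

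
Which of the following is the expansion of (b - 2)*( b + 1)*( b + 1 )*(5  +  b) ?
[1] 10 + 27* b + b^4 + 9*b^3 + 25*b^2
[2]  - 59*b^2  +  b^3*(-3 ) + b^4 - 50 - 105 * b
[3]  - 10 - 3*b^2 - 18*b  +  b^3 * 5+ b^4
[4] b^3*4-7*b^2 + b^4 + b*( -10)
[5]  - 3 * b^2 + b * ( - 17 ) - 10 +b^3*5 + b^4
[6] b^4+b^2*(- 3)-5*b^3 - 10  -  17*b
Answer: 5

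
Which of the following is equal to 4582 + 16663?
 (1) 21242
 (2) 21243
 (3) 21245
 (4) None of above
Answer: 3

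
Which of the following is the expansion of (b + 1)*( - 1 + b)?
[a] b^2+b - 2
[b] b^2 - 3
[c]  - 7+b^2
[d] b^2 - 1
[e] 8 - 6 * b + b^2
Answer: d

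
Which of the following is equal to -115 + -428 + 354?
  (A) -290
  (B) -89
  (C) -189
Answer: C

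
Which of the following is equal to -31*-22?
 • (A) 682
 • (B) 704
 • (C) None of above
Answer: A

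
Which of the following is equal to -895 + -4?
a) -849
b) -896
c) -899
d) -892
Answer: c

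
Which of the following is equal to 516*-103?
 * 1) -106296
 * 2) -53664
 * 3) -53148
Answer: 3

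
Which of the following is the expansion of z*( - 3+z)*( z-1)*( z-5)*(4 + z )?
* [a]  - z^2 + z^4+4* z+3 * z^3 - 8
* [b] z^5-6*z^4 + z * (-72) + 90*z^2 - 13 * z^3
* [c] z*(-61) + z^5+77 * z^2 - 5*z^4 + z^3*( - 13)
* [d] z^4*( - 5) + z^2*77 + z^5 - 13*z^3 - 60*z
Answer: d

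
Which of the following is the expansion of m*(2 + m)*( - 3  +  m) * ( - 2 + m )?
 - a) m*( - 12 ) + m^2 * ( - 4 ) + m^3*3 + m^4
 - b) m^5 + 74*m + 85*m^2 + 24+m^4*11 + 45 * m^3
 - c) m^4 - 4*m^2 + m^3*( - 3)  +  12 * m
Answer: c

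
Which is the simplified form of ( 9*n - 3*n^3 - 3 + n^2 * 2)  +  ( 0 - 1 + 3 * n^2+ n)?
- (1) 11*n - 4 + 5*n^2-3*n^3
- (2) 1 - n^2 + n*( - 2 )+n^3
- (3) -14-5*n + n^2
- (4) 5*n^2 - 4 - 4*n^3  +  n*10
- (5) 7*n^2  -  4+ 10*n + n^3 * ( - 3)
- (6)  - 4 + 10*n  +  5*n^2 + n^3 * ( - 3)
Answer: 6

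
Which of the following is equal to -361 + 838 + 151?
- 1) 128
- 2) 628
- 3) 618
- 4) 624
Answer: 2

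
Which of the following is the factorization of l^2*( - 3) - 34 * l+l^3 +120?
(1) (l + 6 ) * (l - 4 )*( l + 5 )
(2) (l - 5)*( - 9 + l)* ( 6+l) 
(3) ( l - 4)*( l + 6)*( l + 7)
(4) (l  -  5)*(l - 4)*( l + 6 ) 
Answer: 4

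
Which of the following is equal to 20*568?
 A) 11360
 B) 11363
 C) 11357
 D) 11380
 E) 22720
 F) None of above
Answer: A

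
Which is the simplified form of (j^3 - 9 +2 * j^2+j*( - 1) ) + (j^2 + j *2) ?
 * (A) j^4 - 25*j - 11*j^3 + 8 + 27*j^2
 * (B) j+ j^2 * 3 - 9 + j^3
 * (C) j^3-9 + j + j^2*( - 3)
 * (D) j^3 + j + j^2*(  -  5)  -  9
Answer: B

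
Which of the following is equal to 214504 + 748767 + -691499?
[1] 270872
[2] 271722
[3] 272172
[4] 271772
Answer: 4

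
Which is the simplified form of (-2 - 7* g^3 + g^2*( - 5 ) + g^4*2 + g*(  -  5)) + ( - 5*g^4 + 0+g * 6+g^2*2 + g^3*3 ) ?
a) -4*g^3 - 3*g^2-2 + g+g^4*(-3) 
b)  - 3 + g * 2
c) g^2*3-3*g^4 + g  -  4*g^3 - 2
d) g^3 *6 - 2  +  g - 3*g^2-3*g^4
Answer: a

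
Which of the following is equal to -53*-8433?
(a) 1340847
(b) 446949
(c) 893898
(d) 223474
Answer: b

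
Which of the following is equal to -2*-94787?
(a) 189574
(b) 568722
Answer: a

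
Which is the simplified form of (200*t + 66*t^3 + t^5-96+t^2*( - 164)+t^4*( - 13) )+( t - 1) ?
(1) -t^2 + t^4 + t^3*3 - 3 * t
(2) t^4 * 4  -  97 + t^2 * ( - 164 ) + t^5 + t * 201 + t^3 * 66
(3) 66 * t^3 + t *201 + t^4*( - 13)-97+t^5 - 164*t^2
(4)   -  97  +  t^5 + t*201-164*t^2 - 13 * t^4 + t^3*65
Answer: 3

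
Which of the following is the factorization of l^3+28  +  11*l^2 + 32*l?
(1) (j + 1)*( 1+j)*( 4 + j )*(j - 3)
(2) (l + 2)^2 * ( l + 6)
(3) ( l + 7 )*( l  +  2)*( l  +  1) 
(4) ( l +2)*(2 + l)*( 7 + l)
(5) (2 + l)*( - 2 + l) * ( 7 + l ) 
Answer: 4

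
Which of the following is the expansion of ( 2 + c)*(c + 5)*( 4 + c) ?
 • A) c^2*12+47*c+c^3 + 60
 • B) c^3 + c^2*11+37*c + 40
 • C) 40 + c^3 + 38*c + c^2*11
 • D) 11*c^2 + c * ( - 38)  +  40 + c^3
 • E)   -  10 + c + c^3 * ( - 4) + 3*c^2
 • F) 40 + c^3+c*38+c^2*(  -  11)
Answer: C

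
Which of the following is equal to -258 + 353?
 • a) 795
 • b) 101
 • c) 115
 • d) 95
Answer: d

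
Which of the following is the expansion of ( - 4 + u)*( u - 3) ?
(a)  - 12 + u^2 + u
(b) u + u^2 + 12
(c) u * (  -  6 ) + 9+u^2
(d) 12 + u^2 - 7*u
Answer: d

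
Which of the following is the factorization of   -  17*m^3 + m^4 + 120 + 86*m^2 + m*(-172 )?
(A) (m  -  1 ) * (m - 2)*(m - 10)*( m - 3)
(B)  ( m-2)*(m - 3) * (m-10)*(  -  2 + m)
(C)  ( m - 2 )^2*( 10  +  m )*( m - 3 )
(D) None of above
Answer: B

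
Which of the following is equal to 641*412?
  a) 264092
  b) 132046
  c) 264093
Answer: a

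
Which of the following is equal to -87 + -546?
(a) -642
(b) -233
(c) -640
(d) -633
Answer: d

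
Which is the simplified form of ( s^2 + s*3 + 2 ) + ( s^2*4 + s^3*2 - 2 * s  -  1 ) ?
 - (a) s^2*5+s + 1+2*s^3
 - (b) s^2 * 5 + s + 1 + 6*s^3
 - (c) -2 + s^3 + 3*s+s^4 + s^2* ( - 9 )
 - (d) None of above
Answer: a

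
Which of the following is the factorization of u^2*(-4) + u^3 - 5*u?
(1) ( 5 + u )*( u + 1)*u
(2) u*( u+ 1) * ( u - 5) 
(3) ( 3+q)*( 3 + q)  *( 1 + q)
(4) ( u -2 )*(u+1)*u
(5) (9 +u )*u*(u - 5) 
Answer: 2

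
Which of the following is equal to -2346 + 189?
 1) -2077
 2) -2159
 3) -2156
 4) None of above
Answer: 4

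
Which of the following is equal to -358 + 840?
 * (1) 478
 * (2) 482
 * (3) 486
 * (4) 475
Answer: 2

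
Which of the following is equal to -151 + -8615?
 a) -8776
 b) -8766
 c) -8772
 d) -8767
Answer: b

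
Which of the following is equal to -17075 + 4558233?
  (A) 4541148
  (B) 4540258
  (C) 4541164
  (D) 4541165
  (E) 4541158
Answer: E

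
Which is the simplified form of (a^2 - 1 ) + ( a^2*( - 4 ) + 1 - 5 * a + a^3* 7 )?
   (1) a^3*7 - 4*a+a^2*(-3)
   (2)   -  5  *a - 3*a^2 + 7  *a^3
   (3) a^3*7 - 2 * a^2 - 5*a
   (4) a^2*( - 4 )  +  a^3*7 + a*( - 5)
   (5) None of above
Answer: 2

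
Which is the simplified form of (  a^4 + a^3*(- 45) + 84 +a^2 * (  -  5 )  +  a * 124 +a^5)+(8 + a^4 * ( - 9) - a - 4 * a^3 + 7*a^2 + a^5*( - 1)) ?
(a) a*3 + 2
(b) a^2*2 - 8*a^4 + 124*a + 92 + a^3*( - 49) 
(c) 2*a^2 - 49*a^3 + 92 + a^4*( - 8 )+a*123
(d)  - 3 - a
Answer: c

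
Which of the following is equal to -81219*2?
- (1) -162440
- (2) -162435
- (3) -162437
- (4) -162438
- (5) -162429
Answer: 4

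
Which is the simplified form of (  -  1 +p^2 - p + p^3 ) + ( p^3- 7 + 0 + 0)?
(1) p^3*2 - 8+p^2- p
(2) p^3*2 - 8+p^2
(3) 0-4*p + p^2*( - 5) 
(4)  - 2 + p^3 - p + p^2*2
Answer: 1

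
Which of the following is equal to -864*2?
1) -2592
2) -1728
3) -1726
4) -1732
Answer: 2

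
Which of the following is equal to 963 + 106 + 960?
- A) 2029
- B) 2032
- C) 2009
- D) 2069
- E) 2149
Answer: A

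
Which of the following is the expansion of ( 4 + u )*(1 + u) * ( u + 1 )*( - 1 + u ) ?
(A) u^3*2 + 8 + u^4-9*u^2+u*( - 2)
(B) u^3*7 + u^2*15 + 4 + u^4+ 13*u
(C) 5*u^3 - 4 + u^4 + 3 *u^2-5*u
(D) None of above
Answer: C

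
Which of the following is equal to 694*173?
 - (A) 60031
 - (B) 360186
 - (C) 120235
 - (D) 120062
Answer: D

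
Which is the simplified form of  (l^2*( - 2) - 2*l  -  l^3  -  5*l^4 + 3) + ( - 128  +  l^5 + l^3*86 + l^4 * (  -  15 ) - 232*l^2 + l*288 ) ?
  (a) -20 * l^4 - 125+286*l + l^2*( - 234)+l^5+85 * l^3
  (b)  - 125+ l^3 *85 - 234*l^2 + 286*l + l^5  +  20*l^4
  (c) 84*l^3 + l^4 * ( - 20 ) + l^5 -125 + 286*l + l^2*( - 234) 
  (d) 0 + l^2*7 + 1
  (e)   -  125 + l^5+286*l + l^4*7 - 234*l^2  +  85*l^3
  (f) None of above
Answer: a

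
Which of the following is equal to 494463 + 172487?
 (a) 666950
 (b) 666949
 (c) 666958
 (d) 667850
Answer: a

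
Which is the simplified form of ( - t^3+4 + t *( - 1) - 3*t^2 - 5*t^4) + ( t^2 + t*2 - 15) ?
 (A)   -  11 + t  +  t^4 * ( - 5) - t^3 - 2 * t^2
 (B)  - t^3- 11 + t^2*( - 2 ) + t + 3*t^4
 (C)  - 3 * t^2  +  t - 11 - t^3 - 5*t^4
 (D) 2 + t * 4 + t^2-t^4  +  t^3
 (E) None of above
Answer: A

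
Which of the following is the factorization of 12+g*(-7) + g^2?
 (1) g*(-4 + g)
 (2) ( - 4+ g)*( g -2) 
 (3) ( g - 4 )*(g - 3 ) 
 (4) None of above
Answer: 3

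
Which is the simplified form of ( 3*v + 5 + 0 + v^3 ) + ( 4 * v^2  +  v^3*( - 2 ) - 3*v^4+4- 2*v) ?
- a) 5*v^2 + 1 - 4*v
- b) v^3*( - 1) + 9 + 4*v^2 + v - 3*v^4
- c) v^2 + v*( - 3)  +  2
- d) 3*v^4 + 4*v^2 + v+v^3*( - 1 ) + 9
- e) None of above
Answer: b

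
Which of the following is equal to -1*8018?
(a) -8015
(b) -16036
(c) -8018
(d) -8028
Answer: c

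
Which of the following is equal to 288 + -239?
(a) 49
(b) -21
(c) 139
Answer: a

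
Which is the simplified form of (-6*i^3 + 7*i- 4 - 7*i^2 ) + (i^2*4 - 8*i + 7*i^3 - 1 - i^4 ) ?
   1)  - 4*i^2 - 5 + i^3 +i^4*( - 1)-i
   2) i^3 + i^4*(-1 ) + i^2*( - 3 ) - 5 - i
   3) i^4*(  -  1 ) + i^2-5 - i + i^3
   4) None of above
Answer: 2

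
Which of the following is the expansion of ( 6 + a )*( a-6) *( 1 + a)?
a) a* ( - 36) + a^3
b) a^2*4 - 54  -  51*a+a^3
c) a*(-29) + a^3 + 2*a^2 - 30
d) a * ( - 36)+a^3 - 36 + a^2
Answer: d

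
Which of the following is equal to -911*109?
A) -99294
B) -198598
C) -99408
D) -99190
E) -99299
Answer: E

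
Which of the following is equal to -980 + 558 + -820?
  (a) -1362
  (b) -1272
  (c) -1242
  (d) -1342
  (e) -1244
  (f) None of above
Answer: c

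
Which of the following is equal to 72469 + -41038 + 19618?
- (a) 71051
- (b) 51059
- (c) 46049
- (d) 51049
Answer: d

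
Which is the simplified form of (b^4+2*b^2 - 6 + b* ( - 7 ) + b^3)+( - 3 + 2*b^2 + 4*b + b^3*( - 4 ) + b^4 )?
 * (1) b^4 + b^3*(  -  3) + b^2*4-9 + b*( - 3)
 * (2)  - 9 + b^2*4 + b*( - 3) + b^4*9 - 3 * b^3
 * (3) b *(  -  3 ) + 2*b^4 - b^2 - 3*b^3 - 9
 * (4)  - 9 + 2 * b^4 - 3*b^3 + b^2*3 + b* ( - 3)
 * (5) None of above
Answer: 5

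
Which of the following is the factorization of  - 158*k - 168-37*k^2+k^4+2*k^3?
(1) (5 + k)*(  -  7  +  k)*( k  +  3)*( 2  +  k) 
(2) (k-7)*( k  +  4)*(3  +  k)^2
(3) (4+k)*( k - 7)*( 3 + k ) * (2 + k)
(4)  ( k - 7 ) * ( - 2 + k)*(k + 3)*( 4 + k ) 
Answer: 3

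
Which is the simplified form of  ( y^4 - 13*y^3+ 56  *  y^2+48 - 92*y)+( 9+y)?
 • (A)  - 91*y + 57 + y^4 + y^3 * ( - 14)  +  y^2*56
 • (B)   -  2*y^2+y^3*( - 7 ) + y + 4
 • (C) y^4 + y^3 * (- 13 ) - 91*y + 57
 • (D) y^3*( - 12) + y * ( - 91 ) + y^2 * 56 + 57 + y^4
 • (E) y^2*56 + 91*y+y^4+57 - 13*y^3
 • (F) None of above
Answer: F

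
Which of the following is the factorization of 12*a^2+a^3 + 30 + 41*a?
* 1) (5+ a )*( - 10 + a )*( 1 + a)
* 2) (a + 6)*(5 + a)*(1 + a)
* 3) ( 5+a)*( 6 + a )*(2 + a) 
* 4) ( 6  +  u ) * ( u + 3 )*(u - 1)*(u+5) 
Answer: 2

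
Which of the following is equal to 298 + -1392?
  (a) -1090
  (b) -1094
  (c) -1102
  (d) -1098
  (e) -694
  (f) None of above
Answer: b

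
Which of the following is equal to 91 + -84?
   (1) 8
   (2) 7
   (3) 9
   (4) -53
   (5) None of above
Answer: 2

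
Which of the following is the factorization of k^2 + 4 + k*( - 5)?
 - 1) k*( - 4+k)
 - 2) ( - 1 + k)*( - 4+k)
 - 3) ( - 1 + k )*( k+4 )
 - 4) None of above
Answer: 2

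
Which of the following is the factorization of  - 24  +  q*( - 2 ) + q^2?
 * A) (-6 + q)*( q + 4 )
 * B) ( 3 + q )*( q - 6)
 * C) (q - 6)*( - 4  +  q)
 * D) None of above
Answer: A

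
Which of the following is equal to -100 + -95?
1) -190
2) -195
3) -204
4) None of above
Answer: 2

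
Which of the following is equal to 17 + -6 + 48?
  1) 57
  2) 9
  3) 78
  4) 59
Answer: 4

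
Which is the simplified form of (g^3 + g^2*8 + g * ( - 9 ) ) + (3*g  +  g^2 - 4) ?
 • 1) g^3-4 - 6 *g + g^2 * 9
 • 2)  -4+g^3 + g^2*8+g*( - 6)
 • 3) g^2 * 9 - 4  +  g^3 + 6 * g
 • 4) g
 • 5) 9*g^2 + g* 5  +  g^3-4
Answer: 1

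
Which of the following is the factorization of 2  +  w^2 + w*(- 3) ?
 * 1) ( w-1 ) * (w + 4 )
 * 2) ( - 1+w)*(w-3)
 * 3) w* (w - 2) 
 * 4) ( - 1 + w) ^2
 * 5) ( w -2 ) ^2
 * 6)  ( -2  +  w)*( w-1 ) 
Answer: 6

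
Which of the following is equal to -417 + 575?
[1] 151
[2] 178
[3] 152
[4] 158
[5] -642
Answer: 4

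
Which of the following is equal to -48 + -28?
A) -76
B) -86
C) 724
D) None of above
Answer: A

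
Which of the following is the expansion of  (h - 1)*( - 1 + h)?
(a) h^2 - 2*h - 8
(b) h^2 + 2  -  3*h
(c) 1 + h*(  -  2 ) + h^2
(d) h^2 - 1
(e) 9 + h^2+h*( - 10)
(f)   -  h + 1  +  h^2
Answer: c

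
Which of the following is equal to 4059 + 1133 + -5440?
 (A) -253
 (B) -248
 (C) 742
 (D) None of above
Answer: B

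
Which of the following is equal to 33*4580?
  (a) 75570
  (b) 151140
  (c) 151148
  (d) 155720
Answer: b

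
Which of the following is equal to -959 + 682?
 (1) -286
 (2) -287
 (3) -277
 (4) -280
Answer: 3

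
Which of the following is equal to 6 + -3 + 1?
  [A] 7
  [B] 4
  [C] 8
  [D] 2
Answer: B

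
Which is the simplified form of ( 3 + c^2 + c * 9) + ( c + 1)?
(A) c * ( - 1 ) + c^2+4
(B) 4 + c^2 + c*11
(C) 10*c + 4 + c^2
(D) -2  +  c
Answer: C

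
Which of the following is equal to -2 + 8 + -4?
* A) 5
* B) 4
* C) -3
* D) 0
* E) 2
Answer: E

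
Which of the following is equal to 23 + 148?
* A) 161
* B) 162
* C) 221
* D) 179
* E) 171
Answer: E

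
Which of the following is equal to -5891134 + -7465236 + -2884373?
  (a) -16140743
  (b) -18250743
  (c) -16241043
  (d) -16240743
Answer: d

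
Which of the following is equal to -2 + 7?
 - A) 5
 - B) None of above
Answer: A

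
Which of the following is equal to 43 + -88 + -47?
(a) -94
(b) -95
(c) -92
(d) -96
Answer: c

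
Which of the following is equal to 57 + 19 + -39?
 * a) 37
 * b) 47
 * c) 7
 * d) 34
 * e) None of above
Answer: a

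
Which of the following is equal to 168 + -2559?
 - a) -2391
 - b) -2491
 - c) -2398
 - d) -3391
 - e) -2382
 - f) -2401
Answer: a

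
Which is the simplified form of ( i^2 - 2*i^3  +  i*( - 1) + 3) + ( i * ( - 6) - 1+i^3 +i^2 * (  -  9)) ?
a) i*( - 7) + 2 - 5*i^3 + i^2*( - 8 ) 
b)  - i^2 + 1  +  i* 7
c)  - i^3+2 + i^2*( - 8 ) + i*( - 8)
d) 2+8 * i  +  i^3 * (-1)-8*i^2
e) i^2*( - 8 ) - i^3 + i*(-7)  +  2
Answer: e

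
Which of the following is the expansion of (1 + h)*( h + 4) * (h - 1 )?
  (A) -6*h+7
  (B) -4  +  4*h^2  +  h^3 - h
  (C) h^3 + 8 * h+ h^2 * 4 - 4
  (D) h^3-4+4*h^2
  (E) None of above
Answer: B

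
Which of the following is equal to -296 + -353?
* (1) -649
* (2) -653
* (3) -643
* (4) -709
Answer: 1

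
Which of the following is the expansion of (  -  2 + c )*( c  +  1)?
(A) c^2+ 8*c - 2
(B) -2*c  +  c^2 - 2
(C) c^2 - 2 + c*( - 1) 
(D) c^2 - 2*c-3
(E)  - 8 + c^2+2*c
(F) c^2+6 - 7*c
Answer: C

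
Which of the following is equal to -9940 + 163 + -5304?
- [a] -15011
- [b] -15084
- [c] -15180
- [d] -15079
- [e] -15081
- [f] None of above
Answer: e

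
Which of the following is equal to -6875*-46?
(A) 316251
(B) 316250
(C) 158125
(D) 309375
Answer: B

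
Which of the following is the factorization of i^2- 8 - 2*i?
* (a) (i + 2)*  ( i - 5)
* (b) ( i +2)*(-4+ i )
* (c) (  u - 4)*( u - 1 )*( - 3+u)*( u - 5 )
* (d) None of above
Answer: b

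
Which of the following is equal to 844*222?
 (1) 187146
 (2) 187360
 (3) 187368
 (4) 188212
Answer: 3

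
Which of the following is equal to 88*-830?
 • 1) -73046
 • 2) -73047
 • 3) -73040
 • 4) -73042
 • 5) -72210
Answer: 3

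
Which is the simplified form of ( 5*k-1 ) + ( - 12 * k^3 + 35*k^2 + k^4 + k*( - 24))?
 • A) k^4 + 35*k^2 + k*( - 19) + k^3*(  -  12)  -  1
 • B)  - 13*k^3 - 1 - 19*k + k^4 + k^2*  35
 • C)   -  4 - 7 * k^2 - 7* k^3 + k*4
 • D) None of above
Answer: A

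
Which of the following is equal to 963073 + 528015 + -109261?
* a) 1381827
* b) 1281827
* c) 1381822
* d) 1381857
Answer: a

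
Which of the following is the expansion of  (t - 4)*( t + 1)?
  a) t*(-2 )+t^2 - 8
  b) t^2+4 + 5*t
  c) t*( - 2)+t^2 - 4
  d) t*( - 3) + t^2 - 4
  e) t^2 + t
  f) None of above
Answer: d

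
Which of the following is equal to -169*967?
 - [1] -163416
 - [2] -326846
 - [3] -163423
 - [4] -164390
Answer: 3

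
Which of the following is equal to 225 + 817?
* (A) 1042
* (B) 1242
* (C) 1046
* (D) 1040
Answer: A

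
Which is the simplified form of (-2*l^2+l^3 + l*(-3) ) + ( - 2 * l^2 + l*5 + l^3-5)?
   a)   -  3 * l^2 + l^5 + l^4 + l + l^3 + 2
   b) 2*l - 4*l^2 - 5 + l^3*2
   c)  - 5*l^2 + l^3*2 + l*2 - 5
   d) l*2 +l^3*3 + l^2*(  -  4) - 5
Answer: b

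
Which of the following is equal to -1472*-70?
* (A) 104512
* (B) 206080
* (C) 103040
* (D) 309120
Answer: C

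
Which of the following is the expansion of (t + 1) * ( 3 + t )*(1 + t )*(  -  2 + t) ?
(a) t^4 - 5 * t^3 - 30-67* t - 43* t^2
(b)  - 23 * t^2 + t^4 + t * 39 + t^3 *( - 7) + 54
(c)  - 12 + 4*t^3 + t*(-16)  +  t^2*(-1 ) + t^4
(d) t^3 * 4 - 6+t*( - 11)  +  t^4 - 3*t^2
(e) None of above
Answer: e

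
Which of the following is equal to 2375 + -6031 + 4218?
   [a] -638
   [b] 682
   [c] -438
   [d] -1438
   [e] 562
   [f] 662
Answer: e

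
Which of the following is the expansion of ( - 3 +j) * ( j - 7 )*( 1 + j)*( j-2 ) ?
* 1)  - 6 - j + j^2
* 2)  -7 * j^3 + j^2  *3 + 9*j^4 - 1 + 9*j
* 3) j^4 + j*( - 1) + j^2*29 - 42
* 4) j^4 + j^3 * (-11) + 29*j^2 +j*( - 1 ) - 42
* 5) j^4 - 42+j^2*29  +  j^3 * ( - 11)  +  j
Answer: 4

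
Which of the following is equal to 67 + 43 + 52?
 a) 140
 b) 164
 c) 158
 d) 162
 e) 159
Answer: d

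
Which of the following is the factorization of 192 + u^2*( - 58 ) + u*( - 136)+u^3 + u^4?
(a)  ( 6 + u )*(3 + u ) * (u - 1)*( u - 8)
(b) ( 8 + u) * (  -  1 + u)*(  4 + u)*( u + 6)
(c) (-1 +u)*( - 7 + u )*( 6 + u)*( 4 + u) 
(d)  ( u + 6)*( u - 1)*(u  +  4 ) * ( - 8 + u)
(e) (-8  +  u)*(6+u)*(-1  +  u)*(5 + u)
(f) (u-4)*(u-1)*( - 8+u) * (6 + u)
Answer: d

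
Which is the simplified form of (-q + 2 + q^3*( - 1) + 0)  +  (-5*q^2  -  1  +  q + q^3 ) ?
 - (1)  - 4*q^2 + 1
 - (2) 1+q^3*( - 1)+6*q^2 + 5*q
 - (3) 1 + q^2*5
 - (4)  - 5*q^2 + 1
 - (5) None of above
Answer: 4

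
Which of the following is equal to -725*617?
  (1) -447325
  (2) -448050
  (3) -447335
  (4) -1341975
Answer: 1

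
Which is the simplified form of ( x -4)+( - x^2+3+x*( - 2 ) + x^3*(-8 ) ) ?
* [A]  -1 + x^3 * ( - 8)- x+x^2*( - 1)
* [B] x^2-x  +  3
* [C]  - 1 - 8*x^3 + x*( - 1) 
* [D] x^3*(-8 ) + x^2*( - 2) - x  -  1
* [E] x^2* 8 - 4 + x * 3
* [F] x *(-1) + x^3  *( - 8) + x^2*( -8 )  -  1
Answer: A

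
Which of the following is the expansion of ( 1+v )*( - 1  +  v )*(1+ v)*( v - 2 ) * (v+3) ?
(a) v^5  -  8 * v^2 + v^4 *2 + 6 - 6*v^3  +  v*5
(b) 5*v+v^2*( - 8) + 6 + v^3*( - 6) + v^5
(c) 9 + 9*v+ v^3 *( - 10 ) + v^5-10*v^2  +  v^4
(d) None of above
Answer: a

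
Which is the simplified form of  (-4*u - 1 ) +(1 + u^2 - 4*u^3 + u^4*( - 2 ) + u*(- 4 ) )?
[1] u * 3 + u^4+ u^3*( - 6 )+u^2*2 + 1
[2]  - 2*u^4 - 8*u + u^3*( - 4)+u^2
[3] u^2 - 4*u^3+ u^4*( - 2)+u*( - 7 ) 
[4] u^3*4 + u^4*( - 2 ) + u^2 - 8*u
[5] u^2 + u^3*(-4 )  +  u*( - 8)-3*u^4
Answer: 2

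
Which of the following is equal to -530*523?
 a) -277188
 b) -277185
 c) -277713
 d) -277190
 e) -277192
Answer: d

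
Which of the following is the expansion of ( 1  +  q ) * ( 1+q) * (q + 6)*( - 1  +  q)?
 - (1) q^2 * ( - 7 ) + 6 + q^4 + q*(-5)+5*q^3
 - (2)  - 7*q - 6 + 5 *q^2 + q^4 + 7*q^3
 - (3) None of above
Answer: 2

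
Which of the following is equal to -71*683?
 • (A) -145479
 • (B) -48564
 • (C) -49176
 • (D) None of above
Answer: D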